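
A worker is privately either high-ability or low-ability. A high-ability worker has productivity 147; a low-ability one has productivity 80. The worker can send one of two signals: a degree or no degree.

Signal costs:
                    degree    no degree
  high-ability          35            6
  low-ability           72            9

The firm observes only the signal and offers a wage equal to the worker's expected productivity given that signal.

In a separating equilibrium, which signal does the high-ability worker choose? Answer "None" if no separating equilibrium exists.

Try high-ability → degree, low-ability → no degree:
  Under separation the firm infers type exactly: degree → high-ability (pays 147), no degree → low-ability (pays 80).
  High-ability: degree gives 147 − 35 = 112; no degree gives 80 − 6 = 74. No deviation. ✓
  Low-ability: no degree gives 80 − 9 = 71; degree gives 147 − 72 = 75. Would deviate. ✗
Try high-ability → no degree, low-ability → degree:
  Under separation the firm infers type exactly: no degree → high-ability (pays 147), degree → low-ability (pays 80).
  High-ability: no degree gives 147 − 6 = 141; degree gives 80 − 35 = 45. No deviation. ✓
  Low-ability: degree gives 80 − 72 = 8; no degree gives 147 − 9 = 138. Would deviate. ✗
Neither assignment is incentive-compatible.

None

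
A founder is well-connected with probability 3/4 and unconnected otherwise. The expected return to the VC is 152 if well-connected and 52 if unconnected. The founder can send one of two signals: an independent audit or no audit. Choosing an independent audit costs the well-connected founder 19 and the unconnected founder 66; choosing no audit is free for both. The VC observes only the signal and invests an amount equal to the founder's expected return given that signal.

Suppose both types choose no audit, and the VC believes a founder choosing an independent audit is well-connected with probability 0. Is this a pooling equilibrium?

At the pooled signal (no audit) the VC holds the prior 3/4 and pays 3/4·152 + 1/4·52 = 127. Off-path (audit) belief 0 gives 0·152 + 1·52 = 52.
Well-connected: no audit gives 127 − 0 = 127; audit gives 52 − 19 = 33. Stays. ✓
Unconnected: no audit gives 127 − 0 = 127; audit gives 52 − 66 = -14. Stays. ✓

Yes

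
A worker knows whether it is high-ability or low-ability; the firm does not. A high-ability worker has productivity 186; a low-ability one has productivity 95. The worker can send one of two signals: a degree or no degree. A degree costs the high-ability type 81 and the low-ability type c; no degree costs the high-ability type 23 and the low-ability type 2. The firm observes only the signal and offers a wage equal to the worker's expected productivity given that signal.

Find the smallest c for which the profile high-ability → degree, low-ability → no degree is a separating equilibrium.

Under separation: degree → high-ability (pays 186); no degree → low-ability (pays 95).
High-ability: 186 − 81 = 105 ≥ 95 − 23 = 72. Holds regardless of c. ✓
Low-ability: 95 − 2 ≥ 186 − c, so c ≥ 186 − 93 = 93.

93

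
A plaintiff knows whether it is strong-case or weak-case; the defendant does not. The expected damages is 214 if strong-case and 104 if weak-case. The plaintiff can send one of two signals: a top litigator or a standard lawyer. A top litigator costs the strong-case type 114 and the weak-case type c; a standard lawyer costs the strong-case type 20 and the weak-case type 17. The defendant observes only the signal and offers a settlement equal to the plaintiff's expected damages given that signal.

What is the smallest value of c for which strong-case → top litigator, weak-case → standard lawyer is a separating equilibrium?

127

Under separation: top litigator → strong-case (pays 214); standard lawyer → weak-case (pays 104).
Strong-case: 214 − 114 = 100 ≥ 104 − 20 = 84. Holds regardless of c. ✓
Weak-case: 104 − 17 ≥ 214 − c, so c ≥ 214 − 87 = 127.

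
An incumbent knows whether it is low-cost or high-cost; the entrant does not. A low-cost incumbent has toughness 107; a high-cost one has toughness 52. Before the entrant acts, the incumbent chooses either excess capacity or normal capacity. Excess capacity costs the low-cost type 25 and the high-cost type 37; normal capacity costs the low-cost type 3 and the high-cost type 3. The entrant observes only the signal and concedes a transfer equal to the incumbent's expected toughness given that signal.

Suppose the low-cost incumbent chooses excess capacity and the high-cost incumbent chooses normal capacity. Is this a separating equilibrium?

Under separation the entrant infers type exactly: excess capacity → low-cost (pays 107), normal capacity → high-cost (pays 52).
Low-cost: excess capacity gives 107 − 25 = 82; normal capacity gives 52 − 3 = 49. No deviation. ✓
High-cost: normal capacity gives 52 − 3 = 49; excess capacity gives 107 − 37 = 70. Would deviate. ✗

No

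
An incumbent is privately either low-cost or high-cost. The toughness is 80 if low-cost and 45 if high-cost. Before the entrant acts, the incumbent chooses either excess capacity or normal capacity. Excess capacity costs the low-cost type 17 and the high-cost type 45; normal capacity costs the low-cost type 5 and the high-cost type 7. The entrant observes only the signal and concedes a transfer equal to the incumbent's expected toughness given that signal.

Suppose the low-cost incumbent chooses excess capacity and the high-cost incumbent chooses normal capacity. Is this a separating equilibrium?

If types separate, excess capacity earns payment 80 and normal capacity earns 45.
Low-cost: excess capacity gives 80 − 17 = 63; normal capacity gives 45 − 5 = 40. No deviation. ✓
High-cost: normal capacity gives 45 − 7 = 38; excess capacity gives 80 − 45 = 35. No deviation. ✓
Neither type gains from mimicking the other.

Yes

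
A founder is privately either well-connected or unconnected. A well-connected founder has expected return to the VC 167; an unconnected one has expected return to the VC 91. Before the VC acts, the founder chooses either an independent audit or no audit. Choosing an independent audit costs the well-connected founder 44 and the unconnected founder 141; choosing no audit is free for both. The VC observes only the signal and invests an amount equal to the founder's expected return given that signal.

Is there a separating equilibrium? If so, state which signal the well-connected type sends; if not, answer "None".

Try well-connected → audit, unconnected → no audit:
  If types separate, audit earns payment 167 and no audit earns 91.
  Well-connected: audit gives 167 − 44 = 123; no audit gives 91 − 0 = 91. No deviation. ✓
  Unconnected: no audit gives 91 − 0 = 91; audit gives 167 − 141 = 26. No deviation. ✓
Both hold — the well-connected type sends audit.

audit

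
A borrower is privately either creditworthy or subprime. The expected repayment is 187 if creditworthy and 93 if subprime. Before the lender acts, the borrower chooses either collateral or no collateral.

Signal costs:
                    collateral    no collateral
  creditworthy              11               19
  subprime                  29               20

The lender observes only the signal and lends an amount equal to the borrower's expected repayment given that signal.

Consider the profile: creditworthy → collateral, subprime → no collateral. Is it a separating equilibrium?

No

If types separate, collateral earns payment 187 and no collateral earns 93.
Creditworthy: collateral gives 187 − 11 = 176; no collateral gives 93 − 19 = 74. No deviation. ✓
Subprime: no collateral gives 93 − 20 = 73; collateral gives 187 − 29 = 158. Would deviate. ✗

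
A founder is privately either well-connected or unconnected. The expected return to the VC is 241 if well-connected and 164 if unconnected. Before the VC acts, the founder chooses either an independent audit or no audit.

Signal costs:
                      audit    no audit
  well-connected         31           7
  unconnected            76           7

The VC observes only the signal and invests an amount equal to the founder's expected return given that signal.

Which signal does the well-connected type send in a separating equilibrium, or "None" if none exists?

Try well-connected → audit, unconnected → no audit:
  If types separate, audit earns payment 241 and no audit earns 164.
  Well-connected: audit gives 241 − 31 = 210; no audit gives 164 − 7 = 157. No deviation. ✓
  Unconnected: no audit gives 164 − 7 = 157; audit gives 241 − 76 = 165. Would deviate. ✗
Try well-connected → no audit, unconnected → audit:
  If types separate, no audit earns payment 241 and audit earns 164.
  Well-connected: no audit gives 241 − 7 = 234; audit gives 164 − 31 = 133. No deviation. ✓
  Unconnected: audit gives 164 − 76 = 88; no audit gives 241 − 7 = 234. Would deviate. ✗
Neither assignment is incentive-compatible.

None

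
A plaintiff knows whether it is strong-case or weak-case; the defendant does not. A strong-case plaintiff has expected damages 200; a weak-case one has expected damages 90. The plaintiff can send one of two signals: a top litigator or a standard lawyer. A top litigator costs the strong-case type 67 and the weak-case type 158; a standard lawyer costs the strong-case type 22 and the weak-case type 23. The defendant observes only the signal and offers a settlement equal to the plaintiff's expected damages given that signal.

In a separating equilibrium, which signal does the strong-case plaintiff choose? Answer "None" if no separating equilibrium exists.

Try strong-case → top litigator, weak-case → standard lawyer:
  If types separate, top litigator earns payment 200 and standard lawyer earns 90.
  Strong-case: top litigator gives 200 − 67 = 133; standard lawyer gives 90 − 22 = 68. No deviation. ✓
  Weak-case: standard lawyer gives 90 − 23 = 67; top litigator gives 200 − 158 = 42. No deviation. ✓
Both hold — the strong-case type sends top litigator.

top litigator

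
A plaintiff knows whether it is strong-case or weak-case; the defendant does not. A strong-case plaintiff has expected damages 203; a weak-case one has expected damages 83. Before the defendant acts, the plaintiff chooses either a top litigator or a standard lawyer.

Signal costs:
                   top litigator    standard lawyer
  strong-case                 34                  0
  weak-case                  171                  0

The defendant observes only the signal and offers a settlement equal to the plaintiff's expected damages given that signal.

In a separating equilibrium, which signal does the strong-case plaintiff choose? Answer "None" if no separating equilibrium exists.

top litigator

Try strong-case → top litigator, weak-case → standard lawyer:
  Under separation the defendant infers type exactly: top litigator → strong-case (pays 203), standard lawyer → weak-case (pays 83).
  Strong-case: top litigator gives 203 − 34 = 169; standard lawyer gives 83 − 0 = 83. No deviation. ✓
  Weak-case: standard lawyer gives 83 − 0 = 83; top litigator gives 203 − 171 = 32. No deviation. ✓
Both hold — the strong-case type sends top litigator.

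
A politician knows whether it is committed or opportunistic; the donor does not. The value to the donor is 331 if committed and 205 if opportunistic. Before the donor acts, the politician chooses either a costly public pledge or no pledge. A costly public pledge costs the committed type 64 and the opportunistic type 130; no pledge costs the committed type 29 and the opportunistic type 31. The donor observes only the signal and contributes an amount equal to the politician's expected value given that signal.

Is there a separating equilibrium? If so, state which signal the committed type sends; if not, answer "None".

None

Try committed → pledge, opportunistic → no pledge:
  If types separate, pledge earns payment 331 and no pledge earns 205.
  Committed: pledge gives 331 − 64 = 267; no pledge gives 205 − 29 = 176. No deviation. ✓
  Opportunistic: no pledge gives 205 − 31 = 174; pledge gives 331 − 130 = 201. Would deviate. ✗
Try committed → no pledge, opportunistic → pledge:
  If types separate, no pledge earns payment 331 and pledge earns 205.
  Committed: no pledge gives 331 − 29 = 302; pledge gives 205 − 64 = 141. No deviation. ✓
  Opportunistic: pledge gives 205 − 130 = 75; no pledge gives 331 − 31 = 300. Would deviate. ✗
Neither assignment is incentive-compatible.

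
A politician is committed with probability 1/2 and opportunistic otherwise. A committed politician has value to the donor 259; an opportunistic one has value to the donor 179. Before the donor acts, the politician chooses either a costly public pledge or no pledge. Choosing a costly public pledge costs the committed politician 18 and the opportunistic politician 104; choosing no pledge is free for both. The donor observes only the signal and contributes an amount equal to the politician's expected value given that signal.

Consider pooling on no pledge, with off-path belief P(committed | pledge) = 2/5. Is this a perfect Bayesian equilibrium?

Yes

On the equilibrium path (no pledge) the donor holds the prior 1/2 and pays 1/2·259 + 1/2·179 = 219. Off-path (pledge) belief 2/5 gives 2/5·259 + 3/5·179 = 211.
Committed: no pledge gives 219 − 0 = 219; pledge gives 211 − 18 = 193. Stays. ✓
Opportunistic: no pledge gives 219 − 0 = 219; pledge gives 211 − 104 = 107. Stays. ✓
Beliefs are Bayes-consistent on-path and both types best-respond.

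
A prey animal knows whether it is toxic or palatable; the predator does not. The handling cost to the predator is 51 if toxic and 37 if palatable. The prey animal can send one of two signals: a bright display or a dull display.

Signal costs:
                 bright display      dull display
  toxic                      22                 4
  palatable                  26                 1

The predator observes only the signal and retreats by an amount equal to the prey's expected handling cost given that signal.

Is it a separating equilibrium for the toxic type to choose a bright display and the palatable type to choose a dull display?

Under separation the predator infers type exactly: bright display → toxic (pays 51), dull display → palatable (pays 37).
Toxic: bright display gives 51 − 22 = 29; dull display gives 37 − 4 = 33. Would deviate. ✗
Palatable: dull display gives 37 − 1 = 36; bright display gives 51 − 26 = 25. No deviation. ✓

No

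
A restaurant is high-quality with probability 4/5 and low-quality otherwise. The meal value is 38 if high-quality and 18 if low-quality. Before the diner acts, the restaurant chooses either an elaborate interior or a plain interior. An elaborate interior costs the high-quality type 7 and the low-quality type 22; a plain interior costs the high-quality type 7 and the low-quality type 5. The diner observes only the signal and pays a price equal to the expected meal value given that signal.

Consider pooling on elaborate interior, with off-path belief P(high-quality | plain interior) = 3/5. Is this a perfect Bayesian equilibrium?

No

At the pooled signal (elaborate interior) the diner holds the prior 4/5 and pays 4/5·38 + 1/5·18 = 34. Off-path (plain interior) belief 3/5 gives 3/5·38 + 2/5·18 = 30.
High-quality: elaborate interior gives 34 − 7 = 27; plain interior gives 30 − 7 = 23. Stays. ✓
Low-quality: elaborate interior gives 34 − 22 = 12; plain interior gives 30 − 5 = 25. Deviates. ✗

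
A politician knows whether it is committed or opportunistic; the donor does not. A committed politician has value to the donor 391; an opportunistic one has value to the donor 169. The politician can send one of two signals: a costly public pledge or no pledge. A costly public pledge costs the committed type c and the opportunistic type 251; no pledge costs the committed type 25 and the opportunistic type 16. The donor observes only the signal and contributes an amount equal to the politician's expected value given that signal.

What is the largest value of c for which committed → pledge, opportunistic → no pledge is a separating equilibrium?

Under separation: pledge → committed (pays 391); no pledge → opportunistic (pays 169).
Opportunistic: 169 − 16 = 153 ≥ 391 − 251 = 140. Holds regardless of c. ✓
Committed: 391 − c ≥ 169 − 25, so c ≤ 391 − 144 = 247.

247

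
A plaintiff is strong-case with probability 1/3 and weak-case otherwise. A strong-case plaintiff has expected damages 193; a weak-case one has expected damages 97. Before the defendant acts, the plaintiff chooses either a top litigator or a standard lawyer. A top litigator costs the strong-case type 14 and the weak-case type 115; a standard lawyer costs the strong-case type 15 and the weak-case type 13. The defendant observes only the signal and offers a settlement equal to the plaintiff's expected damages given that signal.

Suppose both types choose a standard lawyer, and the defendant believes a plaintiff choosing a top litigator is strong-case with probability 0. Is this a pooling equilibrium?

At the pooled signal (standard lawyer) the defendant holds the prior 1/3 and pays 1/3·193 + 2/3·97 = 129. Off-path (top litigator) belief 0 gives 0·193 + 1·97 = 97.
Strong-case: standard lawyer gives 129 − 15 = 114; top litigator gives 97 − 14 = 83. Stays. ✓
Weak-case: standard lawyer gives 129 − 13 = 116; top litigator gives 97 − 115 = -18. Stays. ✓

Yes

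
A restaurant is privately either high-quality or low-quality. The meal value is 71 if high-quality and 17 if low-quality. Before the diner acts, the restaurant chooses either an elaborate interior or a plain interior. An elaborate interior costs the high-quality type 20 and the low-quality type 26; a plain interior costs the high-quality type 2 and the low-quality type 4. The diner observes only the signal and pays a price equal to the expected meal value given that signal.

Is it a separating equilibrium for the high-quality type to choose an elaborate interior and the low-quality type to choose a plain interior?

No

Under separation the diner infers type exactly: elaborate interior → high-quality (pays 71), plain interior → low-quality (pays 17).
High-quality: elaborate interior gives 71 − 20 = 51; plain interior gives 17 − 2 = 15. No deviation. ✓
Low-quality: plain interior gives 17 − 4 = 13; elaborate interior gives 71 − 26 = 45. Would deviate. ✗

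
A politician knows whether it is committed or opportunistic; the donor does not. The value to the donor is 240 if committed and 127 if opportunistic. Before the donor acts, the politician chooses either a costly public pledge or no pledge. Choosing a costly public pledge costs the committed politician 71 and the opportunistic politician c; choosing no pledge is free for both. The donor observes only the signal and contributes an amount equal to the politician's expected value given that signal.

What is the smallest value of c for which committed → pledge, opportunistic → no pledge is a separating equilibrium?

113

Under separation: pledge → committed (pays 240); no pledge → opportunistic (pays 127).
Committed: 240 − 71 = 169 ≥ 127 − 0 = 127. Holds regardless of c. ✓
Opportunistic: 127 − 0 ≥ 240 − c, so c ≥ 240 − 127 = 113.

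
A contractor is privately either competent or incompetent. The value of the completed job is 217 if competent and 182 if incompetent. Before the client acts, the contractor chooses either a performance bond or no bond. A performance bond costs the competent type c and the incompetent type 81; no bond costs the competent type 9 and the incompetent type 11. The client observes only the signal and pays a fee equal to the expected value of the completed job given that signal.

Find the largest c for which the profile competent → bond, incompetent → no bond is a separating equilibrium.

44

Under separation: bond → competent (pays 217); no bond → incompetent (pays 182).
Incompetent: 182 − 11 = 171 ≥ 217 − 81 = 136. Holds regardless of c. ✓
Competent: 217 − c ≥ 182 − 9, so c ≤ 217 − 173 = 44.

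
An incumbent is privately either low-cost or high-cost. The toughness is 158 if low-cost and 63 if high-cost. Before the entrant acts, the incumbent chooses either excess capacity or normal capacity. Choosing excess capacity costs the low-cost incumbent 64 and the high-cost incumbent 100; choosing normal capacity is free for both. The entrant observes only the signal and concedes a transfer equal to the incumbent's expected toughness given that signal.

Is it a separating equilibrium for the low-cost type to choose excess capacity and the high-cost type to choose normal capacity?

Yes

If types separate, excess capacity earns payment 158 and normal capacity earns 63.
Low-cost: excess capacity gives 158 − 64 = 94; normal capacity gives 63 − 0 = 63. No deviation. ✓
High-cost: normal capacity gives 63 − 0 = 63; excess capacity gives 158 − 100 = 58. No deviation. ✓
Both incentive constraints hold.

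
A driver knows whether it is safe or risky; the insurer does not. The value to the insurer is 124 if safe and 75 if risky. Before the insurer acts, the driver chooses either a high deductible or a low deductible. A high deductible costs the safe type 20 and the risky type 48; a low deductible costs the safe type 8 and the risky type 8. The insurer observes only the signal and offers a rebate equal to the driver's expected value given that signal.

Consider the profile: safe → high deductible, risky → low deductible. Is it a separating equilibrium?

No

If types separate, high deductible earns payment 124 and low deductible earns 75.
Safe: high deductible gives 124 − 20 = 104; low deductible gives 75 − 8 = 67. No deviation. ✓
Risky: low deductible gives 75 − 8 = 67; high deductible gives 124 − 48 = 76. Would deviate. ✗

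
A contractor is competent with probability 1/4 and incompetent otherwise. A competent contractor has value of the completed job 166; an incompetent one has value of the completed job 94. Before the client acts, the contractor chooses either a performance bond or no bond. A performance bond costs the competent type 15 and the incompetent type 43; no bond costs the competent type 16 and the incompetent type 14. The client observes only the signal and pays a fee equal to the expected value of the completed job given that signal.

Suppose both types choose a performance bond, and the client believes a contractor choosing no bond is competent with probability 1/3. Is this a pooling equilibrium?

No

At the pooled signal (bond) the client holds the prior 1/4 and pays 1/4·166 + 3/4·94 = 112. Off-path (no bond) belief 1/3 gives 1/3·166 + 2/3·94 = 118.
Competent: bond gives 112 − 15 = 97; no bond gives 118 − 16 = 102. Deviates. ✗
Incompetent: bond gives 112 − 43 = 69; no bond gives 118 − 14 = 104. Deviates. ✗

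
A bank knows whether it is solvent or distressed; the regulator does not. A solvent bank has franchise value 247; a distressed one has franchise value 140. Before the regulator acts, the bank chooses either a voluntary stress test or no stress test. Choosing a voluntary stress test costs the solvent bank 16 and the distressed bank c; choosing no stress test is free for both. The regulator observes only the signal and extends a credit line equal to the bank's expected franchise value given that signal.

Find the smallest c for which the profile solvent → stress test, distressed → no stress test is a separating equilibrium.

Under separation: stress test → solvent (pays 247); no stress test → distressed (pays 140).
Solvent: 247 − 16 = 231 ≥ 140 − 0 = 140. Holds regardless of c. ✓
Distressed: 140 − 0 ≥ 247 − c, so c ≥ 247 − 140 = 107.

107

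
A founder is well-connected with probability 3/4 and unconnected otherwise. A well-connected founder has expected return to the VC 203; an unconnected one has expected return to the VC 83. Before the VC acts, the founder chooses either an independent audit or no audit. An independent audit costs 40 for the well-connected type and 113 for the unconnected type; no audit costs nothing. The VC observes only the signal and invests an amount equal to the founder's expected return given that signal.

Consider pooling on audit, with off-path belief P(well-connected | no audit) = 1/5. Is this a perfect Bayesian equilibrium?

No

At the pooled signal (audit) the VC holds the prior 3/4 and pays 3/4·203 + 1/4·83 = 173. Off-path (no audit) belief 1/5 gives 1/5·203 + 4/5·83 = 107.
Well-connected: audit gives 173 − 40 = 133; no audit gives 107 − 0 = 107. Stays. ✓
Unconnected: audit gives 173 − 113 = 60; no audit gives 107 − 0 = 107. Deviates. ✗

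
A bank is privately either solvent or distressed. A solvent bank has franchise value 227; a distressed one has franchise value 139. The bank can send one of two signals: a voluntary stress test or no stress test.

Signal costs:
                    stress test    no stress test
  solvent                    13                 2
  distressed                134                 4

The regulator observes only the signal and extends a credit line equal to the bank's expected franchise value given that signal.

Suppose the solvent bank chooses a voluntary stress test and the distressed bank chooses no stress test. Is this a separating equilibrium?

Yes

If types separate, stress test earns payment 227 and no stress test earns 139.
Solvent: stress test gives 227 − 13 = 214; no stress test gives 139 − 2 = 137. No deviation. ✓
Distressed: no stress test gives 139 − 4 = 135; stress test gives 227 − 134 = 93. No deviation. ✓
Both incentive constraints hold.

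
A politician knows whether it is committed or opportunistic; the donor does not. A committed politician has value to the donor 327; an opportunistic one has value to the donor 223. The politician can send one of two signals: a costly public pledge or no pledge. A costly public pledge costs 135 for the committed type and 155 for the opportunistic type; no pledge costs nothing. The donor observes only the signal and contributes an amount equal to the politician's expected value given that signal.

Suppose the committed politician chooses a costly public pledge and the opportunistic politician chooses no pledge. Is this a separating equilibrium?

Under separation the donor infers type exactly: pledge → committed (pays 327), no pledge → opportunistic (pays 223).
Committed: pledge gives 327 − 135 = 192; no pledge gives 223 − 0 = 223. Would deviate. ✗
Opportunistic: no pledge gives 223 − 0 = 223; pledge gives 327 − 155 = 172. No deviation. ✓

No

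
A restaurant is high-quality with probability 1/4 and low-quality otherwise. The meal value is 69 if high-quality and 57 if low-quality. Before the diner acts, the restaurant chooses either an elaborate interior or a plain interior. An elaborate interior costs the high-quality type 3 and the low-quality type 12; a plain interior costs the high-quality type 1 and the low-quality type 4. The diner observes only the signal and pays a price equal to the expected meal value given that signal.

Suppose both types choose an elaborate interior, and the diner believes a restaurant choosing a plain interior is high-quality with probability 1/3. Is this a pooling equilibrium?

At the pooled signal (elaborate interior) the diner holds the prior 1/4 and pays 1/4·69 + 3/4·57 = 60. Off-path (plain interior) belief 1/3 gives 1/3·69 + 2/3·57 = 61.
High-quality: elaborate interior gives 60 − 3 = 57; plain interior gives 61 − 1 = 60. Deviates. ✗
Low-quality: elaborate interior gives 60 − 12 = 48; plain interior gives 61 − 4 = 57. Deviates. ✗

No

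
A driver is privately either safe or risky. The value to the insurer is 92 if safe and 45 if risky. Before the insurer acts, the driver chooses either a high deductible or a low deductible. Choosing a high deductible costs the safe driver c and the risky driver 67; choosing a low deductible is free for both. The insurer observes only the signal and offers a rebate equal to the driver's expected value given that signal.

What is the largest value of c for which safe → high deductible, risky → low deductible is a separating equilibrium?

Under separation: high deductible → safe (pays 92); low deductible → risky (pays 45).
Risky: 45 − 0 = 45 ≥ 92 − 67 = 25. Holds regardless of c. ✓
Safe: 92 − c ≥ 45 − 0, so c ≤ 92 − 45 = 47.

47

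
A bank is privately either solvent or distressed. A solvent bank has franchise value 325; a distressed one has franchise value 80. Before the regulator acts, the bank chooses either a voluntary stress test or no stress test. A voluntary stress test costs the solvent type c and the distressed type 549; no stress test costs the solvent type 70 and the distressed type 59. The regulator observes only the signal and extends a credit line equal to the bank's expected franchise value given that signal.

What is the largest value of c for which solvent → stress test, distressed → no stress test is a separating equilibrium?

Under separation: stress test → solvent (pays 325); no stress test → distressed (pays 80).
Distressed: 80 − 59 = 21 ≥ 325 − 549 = -224. Holds regardless of c. ✓
Solvent: 325 − c ≥ 80 − 70, so c ≤ 325 − 10 = 315.

315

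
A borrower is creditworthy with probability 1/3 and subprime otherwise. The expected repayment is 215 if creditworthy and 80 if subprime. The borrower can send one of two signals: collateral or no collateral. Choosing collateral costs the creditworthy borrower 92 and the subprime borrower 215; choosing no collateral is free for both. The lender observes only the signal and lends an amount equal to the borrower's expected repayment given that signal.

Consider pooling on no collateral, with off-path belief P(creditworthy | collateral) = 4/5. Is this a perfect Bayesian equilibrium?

At the pooled signal (no collateral) the lender holds the prior 1/3 and pays 1/3·215 + 2/3·80 = 125. Off-path (collateral) belief 4/5 gives 4/5·215 + 1/5·80 = 188.
Creditworthy: no collateral gives 125 − 0 = 125; collateral gives 188 − 92 = 96. Stays. ✓
Subprime: no collateral gives 125 − 0 = 125; collateral gives 188 − 215 = -27. Stays. ✓

Yes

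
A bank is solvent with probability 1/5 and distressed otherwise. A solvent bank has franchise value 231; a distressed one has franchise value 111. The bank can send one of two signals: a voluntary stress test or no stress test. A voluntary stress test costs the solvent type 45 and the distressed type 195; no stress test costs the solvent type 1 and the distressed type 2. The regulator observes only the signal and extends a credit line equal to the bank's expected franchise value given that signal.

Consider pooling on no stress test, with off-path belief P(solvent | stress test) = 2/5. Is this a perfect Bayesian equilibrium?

On the equilibrium path (no stress test) the regulator holds the prior 1/5 and pays 1/5·231 + 4/5·111 = 135. Off-path (stress test) belief 2/5 gives 2/5·231 + 3/5·111 = 159.
Solvent: no stress test gives 135 − 1 = 134; stress test gives 159 − 45 = 114. Stays. ✓
Distressed: no stress test gives 135 − 2 = 133; stress test gives 159 − 195 = -36. Stays. ✓
Beliefs are Bayes-consistent on-path and both types best-respond.

Yes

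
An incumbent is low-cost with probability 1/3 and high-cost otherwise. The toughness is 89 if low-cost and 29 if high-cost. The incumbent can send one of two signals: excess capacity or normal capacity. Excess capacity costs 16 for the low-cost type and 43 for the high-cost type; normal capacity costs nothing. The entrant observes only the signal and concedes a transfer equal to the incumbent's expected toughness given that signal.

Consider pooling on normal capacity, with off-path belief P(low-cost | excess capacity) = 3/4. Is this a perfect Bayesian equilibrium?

No

On the equilibrium path (normal capacity) the entrant holds the prior 1/3 and pays 1/3·89 + 2/3·29 = 49. Off-path (excess capacity) belief 3/4 gives 3/4·89 + 1/4·29 = 74.
Low-cost: normal capacity gives 49 − 0 = 49; excess capacity gives 74 − 16 = 58. Deviates. ✗
High-cost: normal capacity gives 49 − 0 = 49; excess capacity gives 74 − 43 = 31. Stays. ✓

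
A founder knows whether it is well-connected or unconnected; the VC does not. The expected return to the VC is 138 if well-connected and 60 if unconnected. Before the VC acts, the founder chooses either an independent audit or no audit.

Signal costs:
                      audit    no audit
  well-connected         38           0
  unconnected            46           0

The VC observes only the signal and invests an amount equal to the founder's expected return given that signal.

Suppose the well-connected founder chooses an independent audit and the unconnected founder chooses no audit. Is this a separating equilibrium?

No

If types separate, audit earns payment 138 and no audit earns 60.
Well-connected: audit gives 138 − 38 = 100; no audit gives 60 − 0 = 60. No deviation. ✓
Unconnected: no audit gives 60 − 0 = 60; audit gives 138 − 46 = 92. Would deviate. ✗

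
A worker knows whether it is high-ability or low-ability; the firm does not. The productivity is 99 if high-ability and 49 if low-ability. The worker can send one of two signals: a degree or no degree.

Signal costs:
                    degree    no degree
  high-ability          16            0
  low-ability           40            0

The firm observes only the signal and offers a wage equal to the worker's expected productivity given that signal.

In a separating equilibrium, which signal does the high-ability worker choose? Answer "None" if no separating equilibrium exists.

Try high-ability → degree, low-ability → no degree:
  Under separation the firm infers type exactly: degree → high-ability (pays 99), no degree → low-ability (pays 49).
  High-ability: degree gives 99 − 16 = 83; no degree gives 49 − 0 = 49. No deviation. ✓
  Low-ability: no degree gives 49 − 0 = 49; degree gives 99 − 40 = 59. Would deviate. ✗
Try high-ability → no degree, low-ability → degree:
  Under separation the firm infers type exactly: no degree → high-ability (pays 99), degree → low-ability (pays 49).
  High-ability: no degree gives 99 − 0 = 99; degree gives 49 − 16 = 33. No deviation. ✓
  Low-ability: degree gives 49 − 40 = 9; no degree gives 99 − 0 = 99. Would deviate. ✗
Neither assignment is incentive-compatible.

None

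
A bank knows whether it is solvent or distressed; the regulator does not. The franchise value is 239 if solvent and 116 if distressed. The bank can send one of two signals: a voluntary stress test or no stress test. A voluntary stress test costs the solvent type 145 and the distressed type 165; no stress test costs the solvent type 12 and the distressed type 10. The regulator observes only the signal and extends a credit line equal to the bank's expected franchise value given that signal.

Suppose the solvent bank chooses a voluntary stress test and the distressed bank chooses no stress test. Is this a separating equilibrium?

No

Under separation the regulator infers type exactly: stress test → solvent (pays 239), no stress test → distressed (pays 116).
Solvent: stress test gives 239 − 145 = 94; no stress test gives 116 − 12 = 104. Would deviate. ✗
Distressed: no stress test gives 116 − 10 = 106; stress test gives 239 − 165 = 74. No deviation. ✓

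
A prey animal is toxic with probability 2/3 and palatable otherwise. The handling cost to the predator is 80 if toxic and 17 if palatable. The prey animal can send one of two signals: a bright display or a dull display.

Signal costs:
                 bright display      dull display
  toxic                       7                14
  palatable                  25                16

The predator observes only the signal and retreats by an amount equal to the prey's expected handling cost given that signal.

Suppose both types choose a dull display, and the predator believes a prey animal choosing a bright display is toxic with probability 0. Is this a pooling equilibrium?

At the pooled signal (dull display) the predator holds the prior 2/3 and pays 2/3·80 + 1/3·17 = 59. Off-path (bright display) belief 0 gives 0·80 + 1·17 = 17.
Toxic: dull display gives 59 − 14 = 45; bright display gives 17 − 7 = 10. Stays. ✓
Palatable: dull display gives 59 − 16 = 43; bright display gives 17 − 25 = -8. Stays. ✓

Yes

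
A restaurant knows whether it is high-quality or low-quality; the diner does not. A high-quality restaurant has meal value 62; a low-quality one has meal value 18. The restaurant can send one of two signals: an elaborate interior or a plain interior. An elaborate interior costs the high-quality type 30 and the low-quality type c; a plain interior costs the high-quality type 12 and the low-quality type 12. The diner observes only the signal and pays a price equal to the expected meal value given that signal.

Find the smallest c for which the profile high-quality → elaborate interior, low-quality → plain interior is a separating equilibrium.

56

Under separation: elaborate interior → high-quality (pays 62); plain interior → low-quality (pays 18).
High-quality: 62 − 30 = 32 ≥ 18 − 12 = 6. Holds regardless of c. ✓
Low-quality: 18 − 12 ≥ 62 − c, so c ≥ 62 − 6 = 56.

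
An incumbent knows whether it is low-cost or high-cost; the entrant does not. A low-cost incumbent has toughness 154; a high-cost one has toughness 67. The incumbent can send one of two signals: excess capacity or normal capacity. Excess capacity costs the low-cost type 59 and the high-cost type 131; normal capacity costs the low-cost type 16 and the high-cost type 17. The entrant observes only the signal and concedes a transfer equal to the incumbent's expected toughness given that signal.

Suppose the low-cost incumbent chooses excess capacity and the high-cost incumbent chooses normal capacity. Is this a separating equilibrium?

Yes

If types separate, excess capacity earns payment 154 and normal capacity earns 67.
Low-cost: excess capacity gives 154 − 59 = 95; normal capacity gives 67 − 16 = 51. No deviation. ✓
High-cost: normal capacity gives 67 − 17 = 50; excess capacity gives 154 − 131 = 23. No deviation. ✓
Neither type gains from mimicking the other.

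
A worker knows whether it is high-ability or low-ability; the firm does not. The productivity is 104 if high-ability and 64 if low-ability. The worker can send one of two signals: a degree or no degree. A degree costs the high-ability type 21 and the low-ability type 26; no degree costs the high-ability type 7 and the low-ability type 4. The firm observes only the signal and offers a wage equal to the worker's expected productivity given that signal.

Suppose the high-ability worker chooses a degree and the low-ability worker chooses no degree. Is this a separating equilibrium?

If types separate, degree earns payment 104 and no degree earns 64.
High-ability: degree gives 104 − 21 = 83; no degree gives 64 − 7 = 57. No deviation. ✓
Low-ability: no degree gives 64 − 4 = 60; degree gives 104 − 26 = 78. Would deviate. ✗

No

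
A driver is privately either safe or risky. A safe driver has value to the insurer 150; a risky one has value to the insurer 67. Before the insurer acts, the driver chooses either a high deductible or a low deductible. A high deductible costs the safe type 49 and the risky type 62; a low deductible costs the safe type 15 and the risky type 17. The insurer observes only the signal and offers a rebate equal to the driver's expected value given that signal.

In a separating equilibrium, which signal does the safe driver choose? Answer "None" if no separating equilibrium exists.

None

Try safe → high deductible, risky → low deductible:
  If types separate, high deductible earns payment 150 and low deductible earns 67.
  Safe: high deductible gives 150 − 49 = 101; low deductible gives 67 − 15 = 52. No deviation. ✓
  Risky: low deductible gives 67 − 17 = 50; high deductible gives 150 − 62 = 88. Would deviate. ✗
Try safe → low deductible, risky → high deductible:
  If types separate, low deductible earns payment 150 and high deductible earns 67.
  Safe: low deductible gives 150 − 15 = 135; high deductible gives 67 − 49 = 18. No deviation. ✓
  Risky: high deductible gives 67 − 62 = 5; low deductible gives 150 − 17 = 133. Would deviate. ✗
Neither assignment is incentive-compatible.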